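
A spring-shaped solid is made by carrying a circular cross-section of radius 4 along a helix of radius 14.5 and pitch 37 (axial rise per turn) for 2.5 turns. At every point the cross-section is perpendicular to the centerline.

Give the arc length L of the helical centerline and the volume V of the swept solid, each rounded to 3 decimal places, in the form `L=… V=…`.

L=245.832 V=12356.863

2πR = 2π·14.5 = 91.106187
per-turn = √(91.106187² + 37²) = √(8300.3373 + 1369) = √9669.3373 = 98.332789
L = 2.5 × 98.332789 = 245.831971
V = π·4² × L = 50.265482 × 245.831971 = 12356.862643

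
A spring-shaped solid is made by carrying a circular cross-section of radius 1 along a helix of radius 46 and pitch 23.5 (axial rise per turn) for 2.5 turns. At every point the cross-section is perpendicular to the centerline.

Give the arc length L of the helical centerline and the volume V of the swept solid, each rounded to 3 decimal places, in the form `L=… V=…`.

L=724.951 V=2277.500

2πR = 2π·46 = 289.026524
per-turn = √(289.026524² + 23.5²) = √(83536.3317 + 552.25) = √84088.5817 = 289.980313
L = 2.5 × 289.980313 = 724.950781
V = π·1² × L = 3.141593 × 724.950781 = 2277.500049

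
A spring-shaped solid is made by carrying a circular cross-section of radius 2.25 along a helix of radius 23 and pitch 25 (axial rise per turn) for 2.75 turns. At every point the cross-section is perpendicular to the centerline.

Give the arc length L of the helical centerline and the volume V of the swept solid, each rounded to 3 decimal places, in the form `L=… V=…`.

2πR = 2π·23 = 144.513262
per-turn = √(144.513262² + 25²) = √(20884.0829 + 625) = √21509.0829 = 146.659752
L = 2.75 × 146.659752 = 403.314319
V = π·2.25² × L = 15.904313 × 403.314319 = 6414.437082

L=403.314 V=6414.437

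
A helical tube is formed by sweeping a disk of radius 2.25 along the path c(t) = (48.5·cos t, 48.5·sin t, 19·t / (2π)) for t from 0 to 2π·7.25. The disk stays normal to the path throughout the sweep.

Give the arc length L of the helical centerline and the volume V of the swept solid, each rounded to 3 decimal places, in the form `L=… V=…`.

L=2213.615 V=35206.028

2πR = 2π·48.5 = 304.734487
per-turn = √(304.734487² + 19²) = √(92863.1078 + 361) = √93224.1078 = 305.326232
L = 7.25 × 305.326232 = 2213.615180
V = π·2.25² × L = 15.904313 × 2213.615180 = 35206.028267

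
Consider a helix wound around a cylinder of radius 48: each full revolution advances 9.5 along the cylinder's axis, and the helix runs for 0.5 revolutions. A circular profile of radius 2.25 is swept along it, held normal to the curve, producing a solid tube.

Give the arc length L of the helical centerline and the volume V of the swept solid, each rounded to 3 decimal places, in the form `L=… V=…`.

2πR = 2π·48 = 301.592895
per-turn = √(301.592895² + 9.5²) = √(90958.2742 + 90.25) = √91048.5242 = 301.742480
L = 0.5 × 301.742480 = 150.871240
V = π·2.25² × L = 15.904313 × 150.871240 = 2399.503394

L=150.871 V=2399.503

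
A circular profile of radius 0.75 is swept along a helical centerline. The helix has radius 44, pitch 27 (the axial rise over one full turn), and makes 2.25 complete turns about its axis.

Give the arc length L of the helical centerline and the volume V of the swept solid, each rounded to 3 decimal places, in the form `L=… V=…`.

L=624.995 V=1104.457

2πR = 2π·44 = 276.460154
per-turn = √(276.460154² + 27²) = √(76430.2165 + 729) = √77159.2165 = 277.775479
L = 2.25 × 277.775479 = 624.994827
V = π·0.75² × L = 1.767146 × 624.994827 = 1104.457025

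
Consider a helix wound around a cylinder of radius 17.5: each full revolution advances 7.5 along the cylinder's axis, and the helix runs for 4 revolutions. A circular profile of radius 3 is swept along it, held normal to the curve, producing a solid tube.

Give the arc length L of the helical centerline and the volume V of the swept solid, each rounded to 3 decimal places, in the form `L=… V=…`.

L=440.845 V=12464.597

2πR = 2π·17.5 = 109.955743
per-turn = √(109.955743² + 7.5²) = √(12090.2654 + 56.25) = √12146.5154 = 110.211231
L = 4 × 110.211231 = 440.844923
V = π·3² × L = 28.274334 × 440.844923 = 12464.596547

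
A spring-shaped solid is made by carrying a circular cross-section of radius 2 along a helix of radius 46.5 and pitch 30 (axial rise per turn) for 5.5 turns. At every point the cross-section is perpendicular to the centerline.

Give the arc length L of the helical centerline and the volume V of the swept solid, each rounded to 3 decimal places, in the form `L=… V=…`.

2πR = 2π·46.5 = 292.168117
per-turn = √(292.168117² + 30²) = √(85362.2085 + 900) = √86262.2085 = 293.704287
L = 5.5 × 293.704287 = 1615.373581
V = π·2² × L = 12.566371 × 1615.373581 = 20299.383099

L=1615.374 V=20299.383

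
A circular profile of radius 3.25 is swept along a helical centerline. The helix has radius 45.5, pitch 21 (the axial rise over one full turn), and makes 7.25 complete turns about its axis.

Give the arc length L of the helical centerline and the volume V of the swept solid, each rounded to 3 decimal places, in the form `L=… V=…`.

2πR = 2π·45.5 = 285.884931
per-turn = √(285.884931² + 21²) = √(81730.1940 + 441) = √82171.1940 = 286.655183
L = 7.25 × 286.655183 = 2078.250078
V = π·3.25² × L = 33.183072 × 2078.250078 = 68962.722813

L=2078.250 V=68962.723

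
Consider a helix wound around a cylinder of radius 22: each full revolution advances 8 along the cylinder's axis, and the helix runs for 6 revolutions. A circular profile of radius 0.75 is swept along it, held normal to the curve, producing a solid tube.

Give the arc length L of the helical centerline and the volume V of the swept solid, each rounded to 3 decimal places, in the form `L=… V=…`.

2πR = 2π·22 = 138.230077
per-turn = √(138.230077² + 8²) = √(19107.5541 + 64) = √19171.5541 = 138.461381
L = 6 × 138.461381 = 830.768288
V = π·0.75² × L = 1.767146 × 830.768288 = 1468.088747

L=830.768 V=1468.089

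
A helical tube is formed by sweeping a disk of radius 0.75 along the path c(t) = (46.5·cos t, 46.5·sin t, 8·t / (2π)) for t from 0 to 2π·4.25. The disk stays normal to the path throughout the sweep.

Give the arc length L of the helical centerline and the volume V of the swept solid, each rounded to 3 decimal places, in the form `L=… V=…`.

L=1242.180 V=2195.113

2πR = 2π·46.5 = 292.168117
per-turn = √(292.168117² + 8²) = √(85362.2085 + 64) = √85426.2085 = 292.277622
L = 4.25 × 292.277622 = 1242.179895
V = π·0.75² × L = 1.767146 × 1242.179895 = 2195.113068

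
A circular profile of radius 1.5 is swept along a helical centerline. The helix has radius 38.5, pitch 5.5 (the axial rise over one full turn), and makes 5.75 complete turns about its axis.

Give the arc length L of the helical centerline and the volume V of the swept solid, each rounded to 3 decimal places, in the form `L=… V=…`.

L=1391.300 V=9834.518

2πR = 2π·38.5 = 241.902634
per-turn = √(241.902634² + 5.5²) = √(58516.8845 + 30.25) = √58547.1345 = 241.965151
L = 5.75 × 241.965151 = 1391.299621
V = π·1.5² × L = 7.068583 × 1391.299621 = 9834.517501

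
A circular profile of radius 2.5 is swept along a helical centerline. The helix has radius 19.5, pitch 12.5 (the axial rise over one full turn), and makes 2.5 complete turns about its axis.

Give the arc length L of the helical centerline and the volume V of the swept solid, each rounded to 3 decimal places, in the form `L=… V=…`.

L=307.895 V=6045.509

2πR = 2π·19.5 = 122.522113
per-turn = √(122.522113² + 12.5²) = √(15011.6683 + 156.25) = √15167.9183 = 123.158103
L = 2.5 × 123.158103 = 307.895257
V = π·2.5² × L = 19.634954 × 307.895257 = 6045.509236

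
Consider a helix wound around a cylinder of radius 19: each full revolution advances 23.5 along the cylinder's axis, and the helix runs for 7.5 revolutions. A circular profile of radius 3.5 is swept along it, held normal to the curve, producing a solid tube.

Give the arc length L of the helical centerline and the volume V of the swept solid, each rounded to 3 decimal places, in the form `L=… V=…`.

2πR = 2π·19 = 119.380521
per-turn = √(119.380521² + 23.5²) = √(14251.7088 + 552.25) = √14803.9588 = 121.671520
L = 7.5 × 121.671520 = 912.536399
V = π·3.5² × L = 38.484510 × 912.536399 = 35118.516189

L=912.536 V=35118.516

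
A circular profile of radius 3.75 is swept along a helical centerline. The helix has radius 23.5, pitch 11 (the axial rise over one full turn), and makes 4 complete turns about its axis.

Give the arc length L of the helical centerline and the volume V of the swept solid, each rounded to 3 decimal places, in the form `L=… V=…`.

L=592.256 V=26165.073

2πR = 2π·23.5 = 147.654855
per-turn = √(147.654855² + 11²) = √(21801.9561 + 121) = √21922.9561 = 148.064027
L = 4 × 148.064027 = 592.256108
V = π·3.75² × L = 44.178647 × 592.256108 = 26165.073364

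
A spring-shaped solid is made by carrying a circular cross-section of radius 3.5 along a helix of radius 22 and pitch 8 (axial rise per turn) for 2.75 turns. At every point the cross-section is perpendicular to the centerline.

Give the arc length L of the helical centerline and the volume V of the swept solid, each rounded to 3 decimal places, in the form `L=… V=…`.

2πR = 2π·22 = 138.230077
per-turn = √(138.230077² + 8²) = √(19107.5541 + 64) = √19171.5541 = 138.461381
L = 2.75 × 138.461381 = 380.768799
V = π·3.5² × L = 38.484510 × 380.768799 = 14653.700642

L=380.769 V=14653.701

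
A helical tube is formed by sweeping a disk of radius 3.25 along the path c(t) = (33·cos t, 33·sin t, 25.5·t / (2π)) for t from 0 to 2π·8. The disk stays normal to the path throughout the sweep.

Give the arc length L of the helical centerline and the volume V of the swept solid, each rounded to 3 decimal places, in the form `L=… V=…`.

2πR = 2π·33 = 207.345115
per-turn = √(207.345115² + 25.5²) = √(42991.9968 + 650.25) = √43642.2468 = 208.907268
L = 8 × 208.907268 = 1671.258147
V = π·3.25² × L = 33.183072 × 1671.258147 = 55457.480091

L=1671.258 V=55457.480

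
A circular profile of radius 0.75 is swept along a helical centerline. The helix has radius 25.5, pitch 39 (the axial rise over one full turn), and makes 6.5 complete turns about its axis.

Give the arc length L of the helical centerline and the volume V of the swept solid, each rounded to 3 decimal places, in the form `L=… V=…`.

2πR = 2π·25.5 = 160.221225
per-turn = √(160.221225² + 39²) = √(25670.8410 + 1521) = √27191.8410 = 164.899488
L = 6.5 × 164.899488 = 1071.846670
V = π·0.75² × L = 1.767146 × 1071.846670 = 1894.109414

L=1071.847 V=1894.109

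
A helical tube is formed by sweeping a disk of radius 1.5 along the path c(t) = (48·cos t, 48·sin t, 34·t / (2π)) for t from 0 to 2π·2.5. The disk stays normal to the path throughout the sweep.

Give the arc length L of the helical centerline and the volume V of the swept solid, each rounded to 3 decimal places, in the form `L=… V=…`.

L=758.758 V=5363.347

2πR = 2π·48 = 301.592895
per-turn = √(301.592895² + 34²) = √(90958.2742 + 1156) = √92114.2742 = 303.503335
L = 2.5 × 303.503335 = 758.758337
V = π·1.5² × L = 7.068583 × 758.758337 = 5363.346637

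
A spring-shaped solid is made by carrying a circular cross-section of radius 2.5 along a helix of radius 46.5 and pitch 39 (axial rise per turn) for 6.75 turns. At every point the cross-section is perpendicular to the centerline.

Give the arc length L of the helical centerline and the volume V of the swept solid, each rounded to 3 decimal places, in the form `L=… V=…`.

2πR = 2π·46.5 = 292.168117
per-turn = √(292.168117² + 39²) = √(85362.2085 + 1521) = √86883.2085 = 294.759577
L = 6.75 × 294.759577 = 1989.627147
V = π·2.5² × L = 19.634954 × 1989.627147 = 39066.237685

L=1989.627 V=39066.238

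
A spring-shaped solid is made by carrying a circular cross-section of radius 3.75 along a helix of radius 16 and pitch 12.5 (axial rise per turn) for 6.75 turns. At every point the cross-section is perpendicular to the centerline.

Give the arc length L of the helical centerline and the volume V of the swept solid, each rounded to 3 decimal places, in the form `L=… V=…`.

L=683.809 V=30209.777

2πR = 2π·16 = 100.530965
per-turn = √(100.530965² + 12.5²) = √(10106.4749 + 156.25) = √10262.7249 = 101.305108
L = 6.75 × 101.305108 = 683.809479
V = π·3.75² × L = 44.178647 × 683.809479 = 30209.777377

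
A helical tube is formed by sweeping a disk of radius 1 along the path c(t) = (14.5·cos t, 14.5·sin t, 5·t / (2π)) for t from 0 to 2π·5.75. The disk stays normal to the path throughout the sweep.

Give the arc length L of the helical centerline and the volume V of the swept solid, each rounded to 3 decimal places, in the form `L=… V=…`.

L=524.649 V=1648.233

2πR = 2π·14.5 = 91.106187
per-turn = √(91.106187² + 5²) = √(8300.3373 + 25) = √8325.3373 = 91.243286
L = 5.75 × 91.243286 = 524.648896
V = π·1² × L = 3.141593 × 524.648896 = 1648.233119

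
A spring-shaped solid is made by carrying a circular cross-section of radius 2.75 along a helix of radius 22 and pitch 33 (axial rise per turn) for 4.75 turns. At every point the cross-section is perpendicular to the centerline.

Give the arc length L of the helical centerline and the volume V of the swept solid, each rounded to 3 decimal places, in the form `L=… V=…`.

L=675.044 V=16037.900

2πR = 2π·22 = 138.230077
per-turn = √(138.230077² + 33²) = √(19107.5541 + 1089) = √20196.5541 = 142.114581
L = 4.75 × 142.114581 = 675.044260
V = π·2.75² × L = 23.758294 × 675.044260 = 16037.900280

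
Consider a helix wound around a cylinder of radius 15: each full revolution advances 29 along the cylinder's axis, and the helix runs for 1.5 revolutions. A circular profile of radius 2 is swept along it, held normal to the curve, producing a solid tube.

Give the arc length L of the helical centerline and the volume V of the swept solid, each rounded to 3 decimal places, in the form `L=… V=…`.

2πR = 2π·15 = 94.247780
per-turn = √(94.247780² + 29²) = √(8882.6440 + 841) = √9723.6440 = 98.608539
L = 1.5 × 98.608539 = 147.912808
V = π·2² × L = 12.566371 × 147.912808 = 1858.727170

L=147.913 V=1858.727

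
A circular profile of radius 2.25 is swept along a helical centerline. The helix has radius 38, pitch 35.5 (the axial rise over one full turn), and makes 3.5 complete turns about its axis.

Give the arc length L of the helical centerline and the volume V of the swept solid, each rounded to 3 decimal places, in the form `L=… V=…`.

2πR = 2π·38 = 238.761042
per-turn = √(238.761042² + 35.5²) = √(57006.8350 + 1260.25) = √58267.0850 = 241.385760
L = 3.5 × 241.385760 = 844.850159
V = π·2.25² × L = 15.904313 × 844.850159 = 13436.761209

L=844.850 V=13436.761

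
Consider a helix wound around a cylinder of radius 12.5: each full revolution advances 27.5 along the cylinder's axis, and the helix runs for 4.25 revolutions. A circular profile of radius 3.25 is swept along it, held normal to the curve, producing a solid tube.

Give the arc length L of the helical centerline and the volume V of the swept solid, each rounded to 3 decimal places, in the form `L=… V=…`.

L=353.664 V=11735.664

2πR = 2π·12.5 = 78.539816
per-turn = √(78.539816² + 27.5²) = √(6168.5028 + 756.25) = √6924.7528 = 83.215099
L = 4.25 × 83.215099 = 353.664172
V = π·3.25² × L = 33.183072 × 353.664172 = 11735.663826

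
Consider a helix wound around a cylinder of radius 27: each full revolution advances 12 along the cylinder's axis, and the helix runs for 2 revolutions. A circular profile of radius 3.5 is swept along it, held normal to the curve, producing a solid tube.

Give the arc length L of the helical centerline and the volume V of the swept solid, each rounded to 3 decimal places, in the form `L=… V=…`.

2πR = 2π·27 = 169.646003
per-turn = √(169.646003² + 12²) = √(28779.7664 + 144) = √28923.7664 = 170.069887
L = 2 × 170.069887 = 340.139774
V = π·3.5² × L = 38.484510 × 340.139774 = 13090.112529

L=340.140 V=13090.113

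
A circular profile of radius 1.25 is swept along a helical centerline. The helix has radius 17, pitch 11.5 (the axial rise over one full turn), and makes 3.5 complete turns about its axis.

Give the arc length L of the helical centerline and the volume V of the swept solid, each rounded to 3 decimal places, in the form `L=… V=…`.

2πR = 2π·17 = 106.814150
per-turn = √(106.814150² + 11.5²) = √(11409.2627 + 132.25) = √11541.5127 = 107.431432
L = 3.5 × 107.431432 = 376.010014
V = π·1.25² × L = 4.908739 × 376.010014 = 1845.734839

L=376.010 V=1845.735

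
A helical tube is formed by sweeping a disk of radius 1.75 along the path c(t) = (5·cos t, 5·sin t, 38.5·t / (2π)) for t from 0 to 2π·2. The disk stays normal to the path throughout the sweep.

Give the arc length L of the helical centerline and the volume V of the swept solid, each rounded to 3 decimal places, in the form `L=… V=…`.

2πR = 2π·5 = 31.415927
per-turn = √(31.415927² + 38.5²) = √(986.9604 + 1482.25) = √2469.2104 = 49.691151
L = 2 × 49.691151 = 99.382301
V = π·1.75² × L = 9.621128 × 99.382301 = 956.169790

L=99.382 V=956.170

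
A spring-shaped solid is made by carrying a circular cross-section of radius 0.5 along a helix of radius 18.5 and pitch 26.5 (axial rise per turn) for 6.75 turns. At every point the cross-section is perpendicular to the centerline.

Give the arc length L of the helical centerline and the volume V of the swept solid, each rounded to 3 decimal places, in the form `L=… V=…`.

2πR = 2π·18.5 = 116.238928
per-turn = √(116.238928² + 26.5²) = √(13511.4884 + 702.25) = √14213.7384 = 119.221384
L = 6.75 × 119.221384 = 804.744343
V = π·0.5² × L = 0.785398 × 804.744343 = 632.044729

L=804.744 V=632.045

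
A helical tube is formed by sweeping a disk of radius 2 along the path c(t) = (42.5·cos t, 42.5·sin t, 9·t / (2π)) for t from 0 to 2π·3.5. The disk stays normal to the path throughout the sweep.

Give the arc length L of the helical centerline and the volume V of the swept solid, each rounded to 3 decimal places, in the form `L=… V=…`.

L=935.154 V=11751.498

2πR = 2π·42.5 = 267.035376
per-turn = √(267.035376² + 9²) = √(71307.8918 + 81) = √71388.8918 = 267.186998
L = 3.5 × 267.186998 = 935.154492
V = π·2² × L = 12.566371 × 935.154492 = 11751.497932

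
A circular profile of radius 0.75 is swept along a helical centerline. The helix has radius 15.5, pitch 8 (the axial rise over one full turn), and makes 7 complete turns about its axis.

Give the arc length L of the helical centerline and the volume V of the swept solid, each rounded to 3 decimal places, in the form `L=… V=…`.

2πR = 2π·15.5 = 97.389372
per-turn = √(97.389372² + 8²) = √(9484.6898 + 64) = √9548.6898 = 97.717398
L = 7 × 97.717398 = 684.021784
V = π·0.75² × L = 1.767146 × 684.021784 = 1208.766270

L=684.022 V=1208.766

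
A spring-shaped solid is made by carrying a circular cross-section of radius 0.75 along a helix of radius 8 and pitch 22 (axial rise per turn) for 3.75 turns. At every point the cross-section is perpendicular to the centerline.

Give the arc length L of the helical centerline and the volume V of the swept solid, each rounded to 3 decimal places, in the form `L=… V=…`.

2πR = 2π·8 = 50.265482
per-turn = √(50.265482² + 22²) = √(2526.6187 + 484) = √3010.6187 = 54.869105
L = 3.75 × 54.869105 = 205.759145
V = π·0.75² × L = 1.767146 × 205.759145 = 363.606423

L=205.759 V=363.606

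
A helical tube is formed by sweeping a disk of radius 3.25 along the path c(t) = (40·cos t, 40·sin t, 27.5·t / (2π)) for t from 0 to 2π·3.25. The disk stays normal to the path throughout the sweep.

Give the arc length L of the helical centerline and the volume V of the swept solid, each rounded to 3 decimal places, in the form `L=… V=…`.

L=821.689 V=27266.172

2πR = 2π·40 = 251.327412
per-turn = √(251.327412² + 27.5²) = √(63165.4682 + 756.25) = √63921.7182 = 252.827447
L = 3.25 × 252.827447 = 821.689204
V = π·3.25² × L = 33.183072 × 821.689204 = 27266.172353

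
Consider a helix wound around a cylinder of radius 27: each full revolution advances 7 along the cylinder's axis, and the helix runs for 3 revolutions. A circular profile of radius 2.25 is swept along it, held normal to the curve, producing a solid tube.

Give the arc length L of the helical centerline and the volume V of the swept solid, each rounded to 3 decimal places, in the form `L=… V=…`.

2πR = 2π·27 = 169.646003
per-turn = √(169.646003² + 7²) = √(28779.7664 + 49) = √28828.7664 = 169.790360
L = 3 × 169.790360 = 509.371081
V = π·2.25² × L = 15.904313 × 509.371081 = 8101.197004

L=509.371 V=8101.197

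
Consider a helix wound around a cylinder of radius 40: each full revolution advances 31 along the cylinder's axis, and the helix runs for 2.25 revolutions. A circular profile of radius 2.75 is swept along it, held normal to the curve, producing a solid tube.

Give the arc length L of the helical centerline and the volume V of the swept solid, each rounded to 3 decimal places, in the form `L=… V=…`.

2πR = 2π·40 = 251.327412
per-turn = √(251.327412² + 31²) = √(63165.4682 + 961) = √64126.4682 = 253.232044
L = 2.25 × 253.232044 = 569.772099
V = π·2.75² × L = 23.758294 × 569.772099 = 13536.813299

L=569.772 V=13536.813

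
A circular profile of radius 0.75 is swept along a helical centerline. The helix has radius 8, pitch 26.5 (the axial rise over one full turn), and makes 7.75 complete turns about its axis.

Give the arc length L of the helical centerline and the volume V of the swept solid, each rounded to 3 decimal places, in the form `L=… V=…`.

L=440.379 V=778.214

2πR = 2π·8 = 50.265482
per-turn = √(50.265482² + 26.5²) = √(2526.6187 + 702.25) = √3228.8687 = 56.823135
L = 7.75 × 56.823135 = 440.379300
V = π·0.75² × L = 1.767146 × 440.379300 = 778.214460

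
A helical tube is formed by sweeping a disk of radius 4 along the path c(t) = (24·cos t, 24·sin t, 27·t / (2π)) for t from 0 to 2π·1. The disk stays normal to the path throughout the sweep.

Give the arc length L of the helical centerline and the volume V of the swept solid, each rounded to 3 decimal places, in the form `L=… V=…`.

L=153.195 V=7700.398

2πR = 2π·24 = 150.796447
per-turn = √(150.796447² + 27²) = √(22739.5685 + 729) = √23468.5685 = 153.194545
L = 1 × 153.194545 = 153.194545
V = π·4² × L = 50.265482 × 153.194545 = 7700.397702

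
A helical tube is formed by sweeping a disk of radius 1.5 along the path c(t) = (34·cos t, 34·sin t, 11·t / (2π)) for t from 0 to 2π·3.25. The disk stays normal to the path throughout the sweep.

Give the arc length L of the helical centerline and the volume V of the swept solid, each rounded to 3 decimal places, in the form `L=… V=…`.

2πR = 2π·34 = 213.628300
per-turn = √(213.628300² + 11²) = √(45637.0508 + 121) = √45758.0508 = 213.911315
L = 3.25 × 213.911315 = 695.211774
V = π·1.5² × L = 7.068583 × 695.211774 = 4914.162456

L=695.212 V=4914.162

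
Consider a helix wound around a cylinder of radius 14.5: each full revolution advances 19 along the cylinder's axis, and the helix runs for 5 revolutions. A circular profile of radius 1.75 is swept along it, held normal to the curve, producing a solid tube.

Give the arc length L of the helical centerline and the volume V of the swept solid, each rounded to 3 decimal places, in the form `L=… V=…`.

2πR = 2π·14.5 = 91.106187
per-turn = √(91.106187² + 19²) = √(8300.3373 + 361) = √8661.3373 = 93.066306
L = 5 × 93.066306 = 465.331530
V = π·1.75² × L = 9.621128 × 465.331530 = 4477.013978

L=465.332 V=4477.014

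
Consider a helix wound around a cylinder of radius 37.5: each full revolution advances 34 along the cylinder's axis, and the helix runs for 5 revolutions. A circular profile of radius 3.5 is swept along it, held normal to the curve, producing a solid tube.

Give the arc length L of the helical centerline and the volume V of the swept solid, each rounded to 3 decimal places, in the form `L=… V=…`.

L=1190.300 V=45808.097

2πR = 2π·37.5 = 235.619449
per-turn = √(235.619449² + 34²) = √(55516.5248 + 1156) = √56672.5248 = 238.059918
L = 5 × 238.059918 = 1190.299592
V = π·3.5² × L = 38.484510 × 1190.299592 = 45808.096562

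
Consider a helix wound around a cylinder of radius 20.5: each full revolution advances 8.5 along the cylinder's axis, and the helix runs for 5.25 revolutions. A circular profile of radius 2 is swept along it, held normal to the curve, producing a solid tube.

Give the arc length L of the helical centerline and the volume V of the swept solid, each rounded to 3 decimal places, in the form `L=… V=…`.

2πR = 2π·20.5 = 128.805299
per-turn = √(128.805299² + 8.5²) = √(16590.8050 + 72.25) = √16663.0550 = 129.085456
L = 5.25 × 129.085456 = 677.698645
V = π·2² × L = 12.566371 × 677.698645 = 8516.212337

L=677.699 V=8516.212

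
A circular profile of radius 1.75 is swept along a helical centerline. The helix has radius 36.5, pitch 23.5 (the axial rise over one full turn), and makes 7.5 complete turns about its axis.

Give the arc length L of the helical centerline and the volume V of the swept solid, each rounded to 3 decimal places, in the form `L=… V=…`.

L=1729.029 V=16635.204

2πR = 2π·36.5 = 229.336264
per-turn = √(229.336264² + 23.5²) = √(52595.1219 + 552.25) = √53147.3719 = 230.537138
L = 7.5 × 230.537138 = 1729.028533
V = π·1.75² × L = 9.621128 × 1729.028533 = 16635.203967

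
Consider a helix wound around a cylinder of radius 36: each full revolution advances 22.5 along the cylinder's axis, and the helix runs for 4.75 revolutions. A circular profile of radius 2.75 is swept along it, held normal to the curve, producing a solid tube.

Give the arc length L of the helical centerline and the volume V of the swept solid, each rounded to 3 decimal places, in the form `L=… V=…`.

L=1079.727 V=25652.475

2πR = 2π·36 = 226.194671
per-turn = √(226.194671² + 22.5²) = √(51164.0292 + 506.25) = √51670.2792 = 227.310975
L = 4.75 × 227.310975 = 1079.727130
V = π·2.75² × L = 23.758294 × 1079.727130 = 25652.475067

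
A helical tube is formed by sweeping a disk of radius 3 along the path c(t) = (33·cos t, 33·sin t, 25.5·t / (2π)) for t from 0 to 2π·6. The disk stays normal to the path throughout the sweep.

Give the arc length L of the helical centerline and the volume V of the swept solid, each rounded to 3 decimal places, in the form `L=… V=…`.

2πR = 2π·33 = 207.345115
per-turn = √(207.345115² + 25.5²) = √(42991.9968 + 650.25) = √43642.2468 = 208.907268
L = 6 × 208.907268 = 1253.443610
V = π·3² × L = 28.274334 × 1253.443610 = 35440.283135

L=1253.444 V=35440.283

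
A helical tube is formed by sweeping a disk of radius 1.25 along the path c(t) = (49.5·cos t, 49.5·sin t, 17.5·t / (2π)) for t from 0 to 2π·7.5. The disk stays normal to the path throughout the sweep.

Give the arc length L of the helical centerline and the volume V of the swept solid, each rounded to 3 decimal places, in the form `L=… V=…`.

L=2336.322 V=11468.394

2πR = 2π·49.5 = 311.017673
per-turn = √(311.017673² + 17.5²) = √(96731.9927 + 306.25) = √97038.2427 = 311.509619
L = 7.5 × 311.509619 = 2336.322143
V = π·1.25² × L = 4.908739 × 2336.322143 = 11468.394499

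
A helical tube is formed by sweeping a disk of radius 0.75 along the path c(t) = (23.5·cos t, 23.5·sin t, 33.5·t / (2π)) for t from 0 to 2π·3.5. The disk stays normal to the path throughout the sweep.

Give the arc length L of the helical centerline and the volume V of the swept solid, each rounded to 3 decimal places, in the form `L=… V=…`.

L=529.926 V=936.456

2πR = 2π·23.5 = 147.654855
per-turn = √(147.654855² + 33.5²) = √(21801.9561 + 1122.25) = √22924.2061 = 151.407418
L = 3.5 × 151.407418 = 529.925962
V = π·0.75² × L = 1.767146 × 529.925962 = 936.456474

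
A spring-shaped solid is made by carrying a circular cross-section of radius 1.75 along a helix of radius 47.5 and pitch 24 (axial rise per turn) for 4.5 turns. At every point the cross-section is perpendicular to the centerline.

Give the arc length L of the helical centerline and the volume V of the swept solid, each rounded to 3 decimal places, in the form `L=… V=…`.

L=1347.366 V=12963.183

2πR = 2π·47.5 = 298.451302
per-turn = √(298.451302² + 24²) = √(89073.1797 + 576) = √89649.1797 = 299.414729
L = 4.5 × 299.414729 = 1347.366279
V = π·1.75² × L = 9.621128 × 1347.366279 = 12963.182760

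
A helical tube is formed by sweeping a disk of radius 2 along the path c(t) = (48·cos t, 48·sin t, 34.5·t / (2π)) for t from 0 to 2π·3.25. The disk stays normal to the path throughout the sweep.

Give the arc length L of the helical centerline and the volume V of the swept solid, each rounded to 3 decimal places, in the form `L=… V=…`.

2πR = 2π·48 = 301.592895
per-turn = √(301.592895² + 34.5²) = √(90958.2742 + 1190.25) = √92148.5242 = 303.559754
L = 3.25 × 303.559754 = 986.569200
V = π·2² × L = 12.566371 × 986.569200 = 12397.594204

L=986.569 V=12397.594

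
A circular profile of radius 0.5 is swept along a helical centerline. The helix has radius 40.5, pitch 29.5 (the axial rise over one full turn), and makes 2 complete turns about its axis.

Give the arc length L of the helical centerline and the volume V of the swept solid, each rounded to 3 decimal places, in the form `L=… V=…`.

L=512.346 V=402.396

2πR = 2π·40.5 = 254.469005
per-turn = √(254.469005² + 29.5²) = √(64754.4745 + 870.25) = √65624.7245 = 256.173231
L = 2 × 256.173231 = 512.346463
V = π·0.5² × L = 0.785398 × 512.346463 = 402.395971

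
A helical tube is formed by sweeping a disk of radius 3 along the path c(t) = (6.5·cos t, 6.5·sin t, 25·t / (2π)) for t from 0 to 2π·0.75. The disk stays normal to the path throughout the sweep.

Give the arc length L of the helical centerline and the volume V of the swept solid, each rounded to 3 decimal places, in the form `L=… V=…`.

2πR = 2π·6.5 = 40.840704
per-turn = √(40.840704² + 25²) = √(1667.9631 + 625) = √2292.9631 = 47.884895
L = 0.75 × 47.884895 = 35.913671
V = π·3² × L = 28.274334 × 35.913671 = 1015.435126

L=35.914 V=1015.435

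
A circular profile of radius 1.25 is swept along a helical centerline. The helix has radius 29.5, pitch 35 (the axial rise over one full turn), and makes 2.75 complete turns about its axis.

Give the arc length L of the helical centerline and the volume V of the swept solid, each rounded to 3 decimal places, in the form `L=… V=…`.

2πR = 2π·29.5 = 185.353967
per-turn = √(185.353967² + 35²) = √(34356.0929 + 1225) = √35581.0929 = 188.629512
L = 2.75 × 188.629512 = 518.731159
V = π·1.25² × L = 4.908739 × 518.731159 = 2546.315622

L=518.731 V=2546.316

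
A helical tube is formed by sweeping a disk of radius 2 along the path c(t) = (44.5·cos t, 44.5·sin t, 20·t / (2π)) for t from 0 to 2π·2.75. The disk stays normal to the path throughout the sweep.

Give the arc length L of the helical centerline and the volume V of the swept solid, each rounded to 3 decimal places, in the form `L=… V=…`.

2πR = 2π·44.5 = 279.601746
per-turn = √(279.601746² + 20²) = √(78177.1365 + 400) = √78577.1365 = 280.316137
L = 2.75 × 280.316137 = 770.869376
V = π·2² × L = 12.566371 × 770.869376 = 9687.030271

L=770.869 V=9687.030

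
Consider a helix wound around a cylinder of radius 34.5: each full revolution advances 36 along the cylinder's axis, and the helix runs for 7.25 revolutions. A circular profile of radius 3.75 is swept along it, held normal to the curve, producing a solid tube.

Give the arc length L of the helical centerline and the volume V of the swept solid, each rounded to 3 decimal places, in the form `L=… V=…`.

2πR = 2π·34.5 = 216.769893
per-turn = √(216.769893² + 36²) = √(46989.1866 + 1296) = √48285.1866 = 219.738905
L = 7.25 × 219.738905 = 1593.107064
V = π·3.75² × L = 44.178647 × 1593.107064 = 70381.314133

L=1593.107 V=70381.314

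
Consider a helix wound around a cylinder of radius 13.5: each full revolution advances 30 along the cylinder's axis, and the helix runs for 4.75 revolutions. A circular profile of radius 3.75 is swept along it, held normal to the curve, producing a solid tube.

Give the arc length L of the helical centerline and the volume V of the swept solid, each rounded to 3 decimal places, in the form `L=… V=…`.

L=427.366 V=18880.473

2πR = 2π·13.5 = 84.823002
per-turn = √(84.823002² + 30²) = √(7194.9416 + 900) = √8094.9416 = 89.971893
L = 4.75 × 89.971893 = 427.366494
V = π·3.75² × L = 44.178647 × 427.366494 = 18880.473338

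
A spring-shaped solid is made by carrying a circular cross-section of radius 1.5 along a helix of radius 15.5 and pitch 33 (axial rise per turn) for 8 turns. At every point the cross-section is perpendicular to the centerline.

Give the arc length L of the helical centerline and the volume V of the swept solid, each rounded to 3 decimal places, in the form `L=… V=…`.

L=822.628 V=5814.812

2πR = 2π·15.5 = 97.389372
per-turn = √(97.389372² + 33²) = √(9484.6898 + 1089) = √10573.6898 = 102.828449
L = 8 × 102.828449 = 822.627588
V = π·1.5² × L = 7.068583 × 822.627588 = 5814.811773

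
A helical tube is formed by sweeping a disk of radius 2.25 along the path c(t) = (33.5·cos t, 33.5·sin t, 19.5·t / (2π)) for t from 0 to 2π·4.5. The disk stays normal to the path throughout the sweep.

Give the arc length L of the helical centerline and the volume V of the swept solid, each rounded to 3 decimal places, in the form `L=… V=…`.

2πR = 2π·33.5 = 210.486708
per-turn = √(210.486708² + 19.5²) = √(44304.6542 + 380.25) = √44684.9042 = 211.388042
L = 4.5 × 211.388042 = 951.246187
V = π·2.25² × L = 15.904313 × 951.246187 = 15128.916924

L=951.246 V=15128.917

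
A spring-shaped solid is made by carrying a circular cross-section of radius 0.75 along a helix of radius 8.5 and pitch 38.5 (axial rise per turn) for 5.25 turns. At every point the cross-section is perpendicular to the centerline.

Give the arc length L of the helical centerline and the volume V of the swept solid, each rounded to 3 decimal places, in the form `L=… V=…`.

2πR = 2π·8.5 = 53.407075
per-turn = √(53.407075² + 38.5²) = √(2852.3157 + 1482.25) = √4334.5657 = 65.837418
L = 5.25 × 65.837418 = 345.646447
V = π·0.75² × L = 1.767146 × 345.646447 = 610.807691

L=345.646 V=610.808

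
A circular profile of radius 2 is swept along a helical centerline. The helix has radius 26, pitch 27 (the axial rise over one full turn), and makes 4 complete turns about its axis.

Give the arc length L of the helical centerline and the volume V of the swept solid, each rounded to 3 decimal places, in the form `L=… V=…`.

2πR = 2π·26 = 163.362818
per-turn = √(163.362818² + 27²) = √(26687.4103 + 729) = √27416.4103 = 165.579015
L = 4 × 165.579015 = 662.316061
V = π·2² × L = 12.566371 × 662.316061 = 8322.909088

L=662.316 V=8322.909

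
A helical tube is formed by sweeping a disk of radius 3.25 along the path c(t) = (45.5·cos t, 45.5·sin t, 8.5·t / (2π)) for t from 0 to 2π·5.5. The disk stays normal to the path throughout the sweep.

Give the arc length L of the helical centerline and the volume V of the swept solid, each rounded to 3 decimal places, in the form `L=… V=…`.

2πR = 2π·45.5 = 285.884931
per-turn = √(285.884931² + 8.5²) = √(81730.1940 + 72.25) = √81802.4440 = 286.011266
L = 5.5 × 286.011266 = 1573.061961
V = π·3.25² × L = 33.183072 × 1573.061961 = 52199.028939

L=1573.062 V=52199.029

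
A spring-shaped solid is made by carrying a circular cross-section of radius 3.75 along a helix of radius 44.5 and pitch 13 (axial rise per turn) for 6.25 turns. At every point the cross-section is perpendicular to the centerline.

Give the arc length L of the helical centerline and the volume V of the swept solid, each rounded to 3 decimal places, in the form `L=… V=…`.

L=1749.399 V=77286.069

2πR = 2π·44.5 = 279.601746
per-turn = √(279.601746² + 13²) = √(78177.1365 + 169) = √78346.1365 = 279.903799
L = 6.25 × 279.903799 = 1749.398741
V = π·3.75² × L = 44.178647 × 1749.398741 = 77286.068907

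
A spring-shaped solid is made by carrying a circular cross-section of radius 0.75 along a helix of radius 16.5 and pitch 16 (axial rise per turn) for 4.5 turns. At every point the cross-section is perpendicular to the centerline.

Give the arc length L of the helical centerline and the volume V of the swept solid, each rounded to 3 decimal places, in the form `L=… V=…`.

L=472.050 V=834.181

2πR = 2π·16.5 = 103.672558
per-turn = √(103.672558² + 16²) = √(10747.9992 + 256) = √11003.9992 = 104.899948
L = 4.5 × 104.899948 = 472.049768
V = π·0.75² × L = 1.767146 × 472.049768 = 834.180797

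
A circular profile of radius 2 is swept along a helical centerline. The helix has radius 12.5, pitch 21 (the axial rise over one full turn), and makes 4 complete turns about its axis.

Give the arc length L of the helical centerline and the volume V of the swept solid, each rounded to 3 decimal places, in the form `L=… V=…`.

2πR = 2π·12.5 = 78.539816
per-turn = √(78.539816² + 21²) = √(6168.5028 + 441) = √6609.5028 = 81.298848
L = 4 × 81.298848 = 325.195394
V = π·2² × L = 12.566371 × 325.195394 = 4086.525838

L=325.195 V=4086.526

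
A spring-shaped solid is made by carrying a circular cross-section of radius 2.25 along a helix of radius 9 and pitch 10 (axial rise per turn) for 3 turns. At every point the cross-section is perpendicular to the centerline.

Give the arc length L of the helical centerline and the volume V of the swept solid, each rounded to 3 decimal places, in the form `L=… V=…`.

L=172.278 V=2739.966

2πR = 2π·9 = 56.548668
per-turn = √(56.548668² + 10²) = √(3197.7518 + 100) = √3297.7518 = 57.426055
L = 3 × 57.426055 = 172.278166
V = π·2.25² × L = 15.904313 × 172.278166 = 2739.965840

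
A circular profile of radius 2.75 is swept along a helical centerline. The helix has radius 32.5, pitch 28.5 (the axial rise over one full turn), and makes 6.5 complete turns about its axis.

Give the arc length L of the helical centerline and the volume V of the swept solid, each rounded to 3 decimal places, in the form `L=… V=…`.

L=1340.188 V=31840.579

2πR = 2π·32.5 = 204.203522
per-turn = √(204.203522² + 28.5²) = √(41699.0786 + 812.25) = √42511.3286 = 206.182755
L = 6.5 × 206.182755 = 1340.187910
V = π·2.75² × L = 23.758294 × 1340.187910 = 31840.578966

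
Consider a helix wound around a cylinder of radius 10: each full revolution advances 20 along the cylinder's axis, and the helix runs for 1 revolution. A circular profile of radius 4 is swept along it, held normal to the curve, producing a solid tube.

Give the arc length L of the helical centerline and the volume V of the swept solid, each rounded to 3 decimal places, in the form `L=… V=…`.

L=65.938 V=3314.414

2πR = 2π·10 = 62.831853
per-turn = √(62.831853² + 20²) = √(3947.8418 + 400) = √4347.8418 = 65.938166
L = 1 × 65.938166 = 65.938166
V = π·4² × L = 50.265482 × 65.938166 = 3314.413736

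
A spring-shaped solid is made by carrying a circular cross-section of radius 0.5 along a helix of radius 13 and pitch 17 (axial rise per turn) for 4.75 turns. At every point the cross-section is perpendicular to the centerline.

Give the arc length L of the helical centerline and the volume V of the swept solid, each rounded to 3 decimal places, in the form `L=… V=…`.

L=396.301 V=311.254

2πR = 2π·13 = 81.681409
per-turn = √(81.681409² + 17²) = √(6671.8526 + 289) = √6960.8526 = 83.431724
L = 4.75 × 83.431724 = 396.300689
V = π·0.5² × L = 0.785398 × 396.300689 = 311.253833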